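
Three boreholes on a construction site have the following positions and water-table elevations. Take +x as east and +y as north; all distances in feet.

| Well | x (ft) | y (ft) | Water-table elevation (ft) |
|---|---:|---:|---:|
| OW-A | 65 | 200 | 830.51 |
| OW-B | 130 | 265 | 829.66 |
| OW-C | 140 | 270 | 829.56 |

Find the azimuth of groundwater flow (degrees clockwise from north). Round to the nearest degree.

048°

Taking OW-A as reference: OW-B−OW-A = (65, 65, -0.85); OW-C−OW-A = (75, 70, -0.95).
Solve a·Δx + b·Δy = Δh: det = 65·70 − 75·65 = -325.
∂h/∂x = [(-0.85)·70 − (-0.95)·65] / -325 = -0.006923
∂h/∂y = [65·(-0.95) − 75·(-0.85)] / -325 = -0.006154
Flow direction (−∇h) has components (+0.006923 E, +0.006154 N).
Azimuth = atan2(E, N) = atan2(+0.006923, +0.006154) = 48.4° ≈ 048°.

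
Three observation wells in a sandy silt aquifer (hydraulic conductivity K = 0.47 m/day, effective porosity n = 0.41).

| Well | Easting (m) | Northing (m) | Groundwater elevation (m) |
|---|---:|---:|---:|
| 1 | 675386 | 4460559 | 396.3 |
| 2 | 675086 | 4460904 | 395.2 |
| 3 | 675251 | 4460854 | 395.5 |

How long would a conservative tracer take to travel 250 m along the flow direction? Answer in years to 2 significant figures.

240 years

Three-point gradient (reference 1): Δ to 2 = (-300, 345, -1.1), Δ to 3 = (-135, 295, -0.8).
∂h/∂x = +0.001157, ∂h/∂y = -0.002182 (det = -41925).
|∇h| = √(0.001157² + -0.002182²) = 0.00247
Seepage velocity v = K·i/n = 0.47 × 0.00247 / 0.41 = 0.002831 m/day.
t = 250 / 0.002831 = 8.831e+04 days = 242 years.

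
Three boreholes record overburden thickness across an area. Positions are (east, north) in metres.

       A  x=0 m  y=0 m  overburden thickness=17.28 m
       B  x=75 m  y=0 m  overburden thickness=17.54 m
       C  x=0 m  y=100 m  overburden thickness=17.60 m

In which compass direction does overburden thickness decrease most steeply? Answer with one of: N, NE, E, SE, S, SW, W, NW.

∂d/∂x = (17.54 − 17.28) / (75 − 0) = +0.003467
∂d/∂y = (17.60 − 17.28) / (100 − 0) = +0.003200
Steepest decrease is along −∇f = (-0.003467 E, -0.003200 N) → southwest.

SW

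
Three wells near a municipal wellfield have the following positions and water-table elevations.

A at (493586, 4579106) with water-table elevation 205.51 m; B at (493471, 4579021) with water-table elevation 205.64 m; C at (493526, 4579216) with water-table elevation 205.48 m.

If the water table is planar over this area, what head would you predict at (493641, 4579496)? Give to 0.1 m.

Taking A as reference: B−A = (-115, -85, +0.13); C−A = (-60, 110, -0.03).
Solve a·Δx + b·Δy = Δh: det = (-115)·110 − (-60)·(-85) = -17750.
∂h/∂x = [(+0.13)·110 − (-0.03)·(-85)] / -17750 = -0.0006620
∂h/∂y = [(-115)·(-0.03) − (-60)·(+0.13)] / -17750 = -0.0006338
h(493641, 4579496) = 205.51 + (-0.0006620)·(55) + (-0.0006338)·(390) = 205.51 -0.036 -0.247 = 205.226 m.

205.2 m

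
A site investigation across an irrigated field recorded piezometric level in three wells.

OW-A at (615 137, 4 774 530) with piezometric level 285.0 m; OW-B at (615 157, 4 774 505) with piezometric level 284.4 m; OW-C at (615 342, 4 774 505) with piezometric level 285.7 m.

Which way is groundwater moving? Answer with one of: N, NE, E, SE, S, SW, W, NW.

Taking OW-A as reference: OW-B−OW-A = (20, -25, -0.6); OW-C−OW-A = (205, -25, +0.7).
Solve a·Δx + b·Δy = Δh: det = 20·(-25) − 205·(-25) = 4625.
∂h/∂x = [(-0.6)·(-25) − (+0.7)·(-25)] / 4625 = +0.007027
∂h/∂y = [20·(+0.7) − 205·(-0.6)] / 4625 = +0.02962
Flow = −∇h = (-0.007027 east, -0.02962 north), which points south.

S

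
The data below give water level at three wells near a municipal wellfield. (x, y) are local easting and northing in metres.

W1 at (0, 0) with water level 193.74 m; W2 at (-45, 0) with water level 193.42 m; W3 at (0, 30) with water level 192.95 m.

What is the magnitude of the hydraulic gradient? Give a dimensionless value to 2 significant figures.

∂h/∂x = (193.42 − 193.74) / (-45 − 0) = +0.007111
∂h/∂y = (192.95 − 193.74) / (30 − 0) = -0.02633
|∇h| = √(0.007111² + -0.02633²) = 0.02727

0.027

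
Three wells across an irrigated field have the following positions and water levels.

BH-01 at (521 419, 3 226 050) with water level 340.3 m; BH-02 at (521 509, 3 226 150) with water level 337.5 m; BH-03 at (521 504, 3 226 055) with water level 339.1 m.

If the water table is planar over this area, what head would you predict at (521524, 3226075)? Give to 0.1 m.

With h = a·x + b·y + c and BH-01 as origin, the differences give:
  90·a + 100·b = -2.8
  85·a + 5·b = -1.2
Eliminate b (×5 and ×100, subtract): -8050·a = 106.00 → a = ∂h/∂x = -0.01317
Back-substitute: b = ∂h/∂y = -0.01615.
h(521524, 3226075) = 340.3 + (-0.01317)·(105) + (-0.01615)·(25) = 340.3 -1.383 -0.404 = 338.514 m.

338.5 m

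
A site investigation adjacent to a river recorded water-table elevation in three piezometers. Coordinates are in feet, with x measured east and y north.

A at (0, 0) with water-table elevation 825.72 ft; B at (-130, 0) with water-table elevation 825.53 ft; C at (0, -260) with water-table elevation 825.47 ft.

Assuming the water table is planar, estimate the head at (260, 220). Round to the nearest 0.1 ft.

∂h/∂x = (825.53 − 825.72) / (-130 − 0) = +0.001462
∂h/∂y = (825.47 − 825.72) / (-260 − 0) = +0.0009615
h(260, 220) = 825.72 + (+0.001462)·(260) + (+0.0009615)·(220) = 825.72 +0.380 +0.212 = 826.312 ft.

826.3 ft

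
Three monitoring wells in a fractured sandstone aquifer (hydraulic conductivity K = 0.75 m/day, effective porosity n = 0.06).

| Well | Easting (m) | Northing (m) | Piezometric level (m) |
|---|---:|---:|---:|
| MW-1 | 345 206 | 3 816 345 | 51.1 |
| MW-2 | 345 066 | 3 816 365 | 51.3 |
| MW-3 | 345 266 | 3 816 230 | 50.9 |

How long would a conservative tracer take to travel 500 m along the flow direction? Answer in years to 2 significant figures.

Taking MW-1 as reference: MW-2−MW-1 = (-140, 20, +0.2); MW-3−MW-1 = (60, -115, -0.2).
Solve a·Δx + b·Δy = Δh: det = (-140)·(-115) − 60·20 = 14900.
∂h/∂x = [(+0.2)·(-115) − (-0.2)·20] / 14900 = -0.001275
∂h/∂y = [(-140)·(-0.2) − 60·(+0.2)] / 14900 = +0.001074
|∇h| = √(-0.001275² + 0.001074²) = 0.001667
Seepage velocity v = K·i/n = 0.75 × 0.001667 / 0.06 = 0.02084 m/day.
t = 500 / 0.02084 = 2.399e+04 days = 65.7 years.

66 years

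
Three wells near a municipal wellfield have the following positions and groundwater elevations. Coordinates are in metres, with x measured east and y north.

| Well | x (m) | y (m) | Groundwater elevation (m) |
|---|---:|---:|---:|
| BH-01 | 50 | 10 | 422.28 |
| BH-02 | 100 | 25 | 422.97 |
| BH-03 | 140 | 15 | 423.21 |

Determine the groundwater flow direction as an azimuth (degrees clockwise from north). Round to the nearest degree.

214°

Differences from BH-01: to BH-02 (Δx, Δy, Δh) = (50, 15, +0.69); to BH-03 = (90, 5, +0.93).
Determinant of the coordinate differences = 50·5 − 90·15 = -1100.
∂h/∂x = [(+0.69)·5 − (+0.93)·15] / -1100 = +0.009545
∂h/∂y = [50·(+0.93) − 90·(+0.69)] / -1100 = +0.01418
Flow direction (−∇h) has components (-0.009545 E, -0.01418 N).
Azimuth = atan2(E, N) = atan2(-0.009545, -0.01418) = 213.9° ≈ 214°.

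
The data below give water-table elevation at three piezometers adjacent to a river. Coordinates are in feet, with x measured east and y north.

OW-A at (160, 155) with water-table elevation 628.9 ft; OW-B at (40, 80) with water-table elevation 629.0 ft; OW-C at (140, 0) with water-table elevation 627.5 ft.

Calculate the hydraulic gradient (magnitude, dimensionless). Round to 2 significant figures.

Differences from OW-A: to OW-B (Δx, Δy, Δh) = (-120, -75, +0.1); to OW-C = (-20, -155, -1.4).
Determinant of the coordinate differences = (-120)·(-155) − (-20)·(-75) = 17100.
∂h/∂x = [(+0.1)·(-155) − (-1.4)·(-75)] / 17100 = -0.007047
∂h/∂y = [(-120)·(-1.4) − (-20)·(+0.1)] / 17100 = +0.009942
|∇h| = √(-0.007047² + 0.009942²) = 0.01219

0.012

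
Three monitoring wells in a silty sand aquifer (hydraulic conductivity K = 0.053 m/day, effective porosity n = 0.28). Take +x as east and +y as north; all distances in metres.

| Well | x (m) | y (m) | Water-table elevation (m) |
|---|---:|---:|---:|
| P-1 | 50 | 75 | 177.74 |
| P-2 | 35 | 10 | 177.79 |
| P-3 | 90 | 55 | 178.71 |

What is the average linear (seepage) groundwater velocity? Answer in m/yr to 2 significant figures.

With h = a·x + b·y + c and P-1 as origin, the differences give:
  (-15)·a + (-65)·b = +0.05
  40·a + (-20)·b = +0.97
Eliminate b (×(-20) and ×(-65), subtract): 2900·a = 62.050 → a = ∂h/∂x = +0.02140
Back-substitute: b = ∂h/∂y = -0.005707.
|∇h| = √(0.02140² + -0.005707²) = 0.02215
Seepage velocity v = K·i/n = 0.053 × 0.02215 / 0.28 = 0.004193 m/day = 1.531 m/yr.

1.5 m/yr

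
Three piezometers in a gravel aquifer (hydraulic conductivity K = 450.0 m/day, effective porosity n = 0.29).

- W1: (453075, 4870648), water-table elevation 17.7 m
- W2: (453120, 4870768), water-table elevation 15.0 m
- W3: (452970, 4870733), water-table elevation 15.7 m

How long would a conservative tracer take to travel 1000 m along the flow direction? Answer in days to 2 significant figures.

28 days

Taking W1 as reference: W2−W1 = (45, 120, -2.7); W3−W1 = (-105, 85, -2.0).
Solve a·Δx + b·Δy = Δh: det = 45·85 − (-105)·120 = 16425.
∂h/∂x = [(-2.7)·85 − (-2.0)·120] / 16425 = +0.0006393
∂h/∂y = [45·(-2.0) − (-105)·(-2.7)] / 16425 = -0.02274
|∇h| = √(0.0006393² + -0.02274²) = 0.02275
Seepage velocity v = K·i/n = 450.0 × 0.02275 / 0.29 = 35.3 m/day.
t = 1000 / 35.3 = 28.33 days.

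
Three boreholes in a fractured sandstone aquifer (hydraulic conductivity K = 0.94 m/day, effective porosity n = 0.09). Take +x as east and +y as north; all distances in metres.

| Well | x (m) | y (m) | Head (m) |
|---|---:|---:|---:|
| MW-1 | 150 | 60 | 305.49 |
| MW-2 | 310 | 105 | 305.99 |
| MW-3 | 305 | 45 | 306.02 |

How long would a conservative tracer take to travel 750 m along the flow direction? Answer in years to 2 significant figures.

With h = a·x + b·y + c and MW-1 as origin, the differences give:
  160·a + 45·b = +0.50
  155·a + (-15)·b = +0.53
Eliminate b (×(-15) and ×45, subtract): -9375·a = -31.350 → a = ∂h/∂x = +0.003344
Back-substitute: b = ∂h/∂y = -0.0007787.
|∇h| = √(0.003344² + -0.0007787²) = 0.003433
Seepage velocity v = K·i/n = 0.94 × 0.003433 / 0.09 = 0.03586 m/day.
t = 750 / 0.03586 = 2.091e+04 days = 57.2 years.

57 years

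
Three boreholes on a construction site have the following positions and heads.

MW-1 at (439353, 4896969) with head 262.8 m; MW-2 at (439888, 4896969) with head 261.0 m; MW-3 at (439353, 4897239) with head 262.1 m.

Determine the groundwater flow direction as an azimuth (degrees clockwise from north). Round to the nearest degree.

∂h/∂x = (261.0 − 262.8) / (439888 − 439353) = -0.003364
∂h/∂y = (262.1 − 262.8) / (4897239 − 4896969) = -0.002593
Flow direction (−∇h) has components (+0.003364 E, +0.002593 N).
Azimuth = atan2(E, N) = atan2(+0.003364, +0.002593) = 52.4° ≈ 052°.

052°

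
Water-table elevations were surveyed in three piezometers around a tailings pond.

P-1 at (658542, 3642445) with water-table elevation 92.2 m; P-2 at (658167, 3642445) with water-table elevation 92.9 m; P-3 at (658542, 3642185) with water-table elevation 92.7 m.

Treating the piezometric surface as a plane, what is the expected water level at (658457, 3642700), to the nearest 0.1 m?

91.9 m

∂h/∂x = (92.9 − 92.2) / (658167 − 658542) = -0.001867
∂h/∂y = (92.7 − 92.2) / (3642185 − 3642445) = -0.001923
h(658457, 3642700) = 92.2 + (-0.001867)·(-85) + (-0.001923)·(255) = 92.2 +0.159 -0.490 = 91.868 m.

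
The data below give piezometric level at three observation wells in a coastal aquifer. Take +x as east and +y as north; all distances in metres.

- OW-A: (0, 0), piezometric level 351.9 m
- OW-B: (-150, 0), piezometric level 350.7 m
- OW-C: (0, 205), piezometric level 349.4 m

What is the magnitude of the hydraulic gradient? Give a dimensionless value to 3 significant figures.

0.0146

∂h/∂x = (350.7 − 351.9) / (-150 − 0) = +0.008000
∂h/∂y = (349.4 − 351.9) / (205 − 0) = -0.01220
|∇h| = √(0.008000² + -0.01220²) = 0.01459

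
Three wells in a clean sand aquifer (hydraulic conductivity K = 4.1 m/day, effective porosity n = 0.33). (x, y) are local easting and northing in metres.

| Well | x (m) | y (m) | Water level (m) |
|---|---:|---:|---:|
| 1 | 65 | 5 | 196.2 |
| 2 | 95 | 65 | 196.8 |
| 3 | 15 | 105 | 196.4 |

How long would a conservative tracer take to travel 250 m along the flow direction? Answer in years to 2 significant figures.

With h = a·x + b·y + c and 1 as origin, the differences give:
  30·a + 60·b = +0.6
  (-50)·a + 100·b = +0.2
Eliminate b (×100 and ×60, subtract): 6000·a = 48.00 → a = ∂h/∂x = +0.008000
Back-substitute: b = ∂h/∂y = +0.006000.
|∇h| = √(0.008000² + 0.006000²) = 0.01
Seepage velocity v = K·i/n = 4.1 × 0.01 / 0.33 = 0.1242 m/day.
t = 250 / 0.1242 = 2013 days = 5.51 years.

5.5 years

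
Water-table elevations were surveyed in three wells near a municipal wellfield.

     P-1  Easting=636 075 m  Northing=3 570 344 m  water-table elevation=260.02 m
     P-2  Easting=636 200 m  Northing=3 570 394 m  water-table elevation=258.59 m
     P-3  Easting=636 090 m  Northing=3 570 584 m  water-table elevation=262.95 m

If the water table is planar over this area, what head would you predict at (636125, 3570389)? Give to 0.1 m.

With h = a·x + b·y + c and P-1 as origin, the differences give:
  125·a + 50·b = -1.43
  15·a + 240·b = +2.93
Eliminate b (×240 and ×50, subtract): 29250·a = -489.700 → a = ∂h/∂x = -0.01674
Back-substitute: b = ∂h/∂y = +0.01325.
h(636125, 3570389) = 260.02 + (-0.01674)·(50) + (+0.01325)·(45) = 260.02 -0.837 +0.596 = 259.779 m.

259.8 m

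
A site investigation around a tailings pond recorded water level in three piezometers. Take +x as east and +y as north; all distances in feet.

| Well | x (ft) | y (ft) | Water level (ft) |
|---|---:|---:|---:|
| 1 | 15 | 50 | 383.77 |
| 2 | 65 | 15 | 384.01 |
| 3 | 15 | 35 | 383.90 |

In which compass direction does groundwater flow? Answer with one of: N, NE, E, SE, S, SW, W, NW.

N

Differences from 1: to 2 (Δx, Δy, Δh) = (50, -35, +0.24); to 3 = (0, -15, +0.13).
Determinant of the coordinate differences = 50·(-15) − 0·(-35) = -750.
∂h/∂x = [(+0.24)·(-15) − (+0.13)·(-35)] / -750 = -0.001267
∂h/∂y = [50·(+0.13) − 0·(+0.24)] / -750 = -0.008667
Flow = −∇h = (+0.001267 east, +0.008667 north), which points north.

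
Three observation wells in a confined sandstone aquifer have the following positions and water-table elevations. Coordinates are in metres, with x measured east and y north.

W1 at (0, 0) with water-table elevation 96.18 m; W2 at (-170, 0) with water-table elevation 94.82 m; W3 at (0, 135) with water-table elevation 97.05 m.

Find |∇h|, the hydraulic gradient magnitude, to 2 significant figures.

∂h/∂x = (94.82 − 96.18) / (-170 − 0) = +0.008000
∂h/∂y = (97.05 − 96.18) / (135 − 0) = +0.006444
|∇h| = √(0.008000² + 0.006444²) = 0.01027

0.010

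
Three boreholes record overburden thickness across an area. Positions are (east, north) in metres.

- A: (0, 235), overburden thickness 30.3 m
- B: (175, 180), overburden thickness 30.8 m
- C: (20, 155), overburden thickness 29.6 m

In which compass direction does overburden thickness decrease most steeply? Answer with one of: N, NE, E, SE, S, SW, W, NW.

SW

With d = a·x + b·y + c and A as origin, the differences give:
  175·a + (-55)·b = +0.5
  20·a + (-80)·b = -0.7
Eliminate b (×(-80) and ×(-55), subtract): -12900·a = -78.50 → a = ∂d/∂x = +0.006085
Back-substitute: b = ∂d/∂y = +0.01027.
Steepest decrease is along −∇f = (-0.006085 E, -0.01027 N) → southwest.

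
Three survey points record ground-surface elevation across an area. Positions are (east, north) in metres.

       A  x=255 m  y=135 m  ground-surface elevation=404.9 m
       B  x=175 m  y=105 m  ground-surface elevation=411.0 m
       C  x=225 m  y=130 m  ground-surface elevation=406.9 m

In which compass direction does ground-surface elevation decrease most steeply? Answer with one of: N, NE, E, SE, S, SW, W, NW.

NE

Differences from A: to B (Δx, Δy, Δh) = (-80, -30, +6.1); to C = (-30, -5, +2.0).
Solve a·Δx + b·Δy = Δz: det = (-80)·(-5) − (-30)·(-30) = -500.
∂z/∂x = [(+6.1)·(-5) − (+2.0)·(-30)] / -500 = -0.05900
∂z/∂y = [(-80)·(+2.0) − (-30)·(+6.1)] / -500 = -0.04600
Steepest decrease is along −∇f = (+0.05900 E, +0.04600 N) → northeast.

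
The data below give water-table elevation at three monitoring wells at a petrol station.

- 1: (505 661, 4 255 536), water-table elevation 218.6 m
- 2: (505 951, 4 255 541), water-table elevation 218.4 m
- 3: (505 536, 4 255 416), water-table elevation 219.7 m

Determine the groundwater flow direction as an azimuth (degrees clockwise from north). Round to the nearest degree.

Three-point gradient (reference 1): Δ to 2 = (290, 5, -0.2), Δ to 3 = (-125, -120, +1.1).
∂h/∂x = -0.0005413, ∂h/∂y = -0.008603 (det = -34175).
Flow direction (−∇h) has components (+0.0005413 E, +0.008603 N).
Azimuth = atan2(E, N) = atan2(+0.0005413, +0.008603) = 3.6° ≈ 004°.

004°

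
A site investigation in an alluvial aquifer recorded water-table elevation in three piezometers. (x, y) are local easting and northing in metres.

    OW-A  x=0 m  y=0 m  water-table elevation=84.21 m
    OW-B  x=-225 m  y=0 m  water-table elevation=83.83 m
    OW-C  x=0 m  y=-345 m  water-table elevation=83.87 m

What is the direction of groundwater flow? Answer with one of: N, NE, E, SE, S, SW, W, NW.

∂h/∂x = (83.83 − 84.21) / (-225 − 0) = +0.001689
∂h/∂y = (83.87 − 84.21) / (-345 − 0) = +0.0009855
Flow = −∇h = (-0.001689 east, -0.0009855 north), which points southwest.

SW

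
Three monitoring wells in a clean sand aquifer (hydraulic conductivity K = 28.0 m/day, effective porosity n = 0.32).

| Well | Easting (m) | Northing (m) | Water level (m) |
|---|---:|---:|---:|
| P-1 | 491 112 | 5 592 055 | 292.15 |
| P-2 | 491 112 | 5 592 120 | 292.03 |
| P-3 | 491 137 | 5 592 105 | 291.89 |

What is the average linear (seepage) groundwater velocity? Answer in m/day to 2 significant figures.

0.61 m/day

Taking P-1 as reference: P-2−P-1 = (0, 65, -0.12); P-3−P-1 = (25, 50, -0.26).
Solve a·Δx + b·Δy = Δh: det = 0·50 − 25·65 = -1625.
∂h/∂x = [(-0.12)·50 − (-0.26)·65] / -1625 = -0.006708
∂h/∂y = [0·(-0.26) − 25·(-0.12)] / -1625 = -0.001846
|∇h| = √(-0.006708² + -0.001846²) = 0.006957
Seepage velocity v = K·i/n = 28.0 × 0.006957 / 0.32 = 0.6087 m/day.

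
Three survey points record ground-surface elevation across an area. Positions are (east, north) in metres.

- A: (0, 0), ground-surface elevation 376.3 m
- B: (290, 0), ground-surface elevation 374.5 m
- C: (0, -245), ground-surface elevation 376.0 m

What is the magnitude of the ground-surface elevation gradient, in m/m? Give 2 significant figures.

0.0063 m/m

∂z/∂x = (374.5 − 376.3) / (290 − 0) = -0.006207
∂z/∂y = (376.0 − 376.3) / (-245 − 0) = +0.001224
|∇f| = √(-0.006207² + 0.001224²) = 0.006327 m/m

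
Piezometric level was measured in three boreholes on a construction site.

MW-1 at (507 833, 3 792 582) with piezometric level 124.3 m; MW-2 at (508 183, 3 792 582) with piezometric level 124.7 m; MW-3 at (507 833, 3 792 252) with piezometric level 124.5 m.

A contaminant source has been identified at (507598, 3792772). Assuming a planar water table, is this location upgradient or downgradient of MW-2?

downgradient

∂h/∂x = (124.7 − 124.3) / (508183 − 507833) = +0.001143
∂h/∂y = (124.5 − 124.3) / (3792252 − 3792582) = -0.0006061
Head at (507598, 3792772) = 124.3 + (+0.001143)·(-235) + (-0.0006061)·(190) = 123.92 m.
That is lower than the 124.7 m at MW-2, so the point is downgradient.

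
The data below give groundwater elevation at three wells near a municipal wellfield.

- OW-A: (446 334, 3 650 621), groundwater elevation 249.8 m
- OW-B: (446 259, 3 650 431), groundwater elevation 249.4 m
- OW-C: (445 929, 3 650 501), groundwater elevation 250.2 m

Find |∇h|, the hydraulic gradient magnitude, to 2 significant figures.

0.0034

With h = a·x + b·y + c and OW-A as origin, the differences give:
  (-75)·a + (-190)·b = -0.4
  (-405)·a + (-120)·b = +0.4
Eliminate b (×(-120) and ×(-190), subtract): -67950·a = 124.00 → a = ∂h/∂x = -0.001825
Back-substitute: b = ∂h/∂y = +0.002826.
|∇h| = √(-0.001825² + 0.002826²) = 0.003364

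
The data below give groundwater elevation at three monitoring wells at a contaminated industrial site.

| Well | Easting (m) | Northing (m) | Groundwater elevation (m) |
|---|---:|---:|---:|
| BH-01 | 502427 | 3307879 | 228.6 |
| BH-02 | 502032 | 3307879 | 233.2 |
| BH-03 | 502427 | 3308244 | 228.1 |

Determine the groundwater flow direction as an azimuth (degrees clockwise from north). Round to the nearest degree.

∂h/∂x = (233.2 − 228.6) / (502032 − 502427) = -0.01165
∂h/∂y = (228.1 − 228.6) / (3308244 − 3307879) = -0.001370
Flow direction (−∇h) has components (+0.01165 E, +0.001370 N).
Azimuth = atan2(E, N) = atan2(+0.01165, +0.001370) = 83.3° ≈ 083°.

083°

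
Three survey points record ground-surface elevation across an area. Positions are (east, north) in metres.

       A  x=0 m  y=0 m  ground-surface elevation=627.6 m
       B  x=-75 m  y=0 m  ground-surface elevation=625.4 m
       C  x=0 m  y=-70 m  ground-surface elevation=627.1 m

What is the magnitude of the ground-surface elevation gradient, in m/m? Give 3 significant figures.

0.0302 m/m

∂z/∂x = (625.4 − 627.6) / (-75 − 0) = +0.02933
∂z/∂y = (627.1 − 627.6) / (-70 − 0) = +0.007143
|∇f| = √(0.02933² + 0.007143²) = 0.03019 m/m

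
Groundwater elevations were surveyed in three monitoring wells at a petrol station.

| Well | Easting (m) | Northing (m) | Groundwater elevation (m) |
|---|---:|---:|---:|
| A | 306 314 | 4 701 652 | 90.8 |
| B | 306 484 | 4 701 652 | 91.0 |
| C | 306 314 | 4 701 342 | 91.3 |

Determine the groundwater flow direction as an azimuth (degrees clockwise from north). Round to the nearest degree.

∂h/∂x = (91.0 − 90.8) / (306484 − 306314) = +0.001176
∂h/∂y = (91.3 − 90.8) / (4701342 − 4701652) = -0.001613
Flow direction (−∇h) has components (-0.001176 E, +0.001613 N).
Azimuth = atan2(E, N) = atan2(-0.001176, +0.001613) = 323.9° ≈ 324°.

324°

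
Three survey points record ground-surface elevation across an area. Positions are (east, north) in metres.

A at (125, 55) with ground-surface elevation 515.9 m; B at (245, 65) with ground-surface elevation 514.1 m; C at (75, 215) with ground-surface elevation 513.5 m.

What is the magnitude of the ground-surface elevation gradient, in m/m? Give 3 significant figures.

Three-point gradient (reference A): Δ to B = (120, 10, -1.8), Δ to C = (-50, 160, -2.4).
∂z/∂x = -0.01340, ∂z/∂y = -0.01919 (det = 19700).
|∇f| = √(-0.01340² + -0.01919²) = 0.02341 m/m

0.0234 m/m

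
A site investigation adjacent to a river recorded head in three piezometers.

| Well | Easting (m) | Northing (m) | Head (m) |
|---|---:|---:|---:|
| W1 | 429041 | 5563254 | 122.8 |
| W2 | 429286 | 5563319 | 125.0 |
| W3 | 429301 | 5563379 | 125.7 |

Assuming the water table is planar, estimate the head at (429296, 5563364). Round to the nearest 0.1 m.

125.5 m

With h = a·x + b·y + c and W1 as origin, the differences give:
  245·a + 65·b = +2.2
  260·a + 125·b = +2.9
Eliminate b (×125 and ×65, subtract): 13725·a = 86.50 → a = ∂h/∂x = +0.006302
Back-substitute: b = ∂h/∂y = +0.01009.
h(429296, 5563364) = 122.8 + (+0.006302)·(255) + (+0.01009)·(110) = 122.8 +1.607 +1.110 = 125.517 m.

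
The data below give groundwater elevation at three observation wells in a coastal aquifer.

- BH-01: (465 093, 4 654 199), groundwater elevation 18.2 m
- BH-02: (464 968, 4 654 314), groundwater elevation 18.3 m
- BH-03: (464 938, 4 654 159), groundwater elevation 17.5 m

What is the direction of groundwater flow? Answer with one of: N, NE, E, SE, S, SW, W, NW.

Differences from BH-01: to BH-02 (Δx, Δy, Δh) = (-125, 115, +0.1); to BH-03 = (-155, -40, -0.7).
Determinant of the coordinate differences = (-125)·(-40) − (-155)·115 = 22825.
∂h/∂x = [(+0.1)·(-40) − (-0.7)·115] / 22825 = +0.003352
∂h/∂y = [(-125)·(-0.7) − (-155)·(+0.1)] / 22825 = +0.004513
Flow = −∇h = (-0.003352 east, -0.004513 north), which points southwest.

SW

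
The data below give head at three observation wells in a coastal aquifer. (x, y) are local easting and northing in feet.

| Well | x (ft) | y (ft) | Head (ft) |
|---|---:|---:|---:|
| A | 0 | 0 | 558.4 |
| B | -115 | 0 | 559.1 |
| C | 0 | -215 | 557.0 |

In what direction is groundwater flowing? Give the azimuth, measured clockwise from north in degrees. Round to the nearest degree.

∂h/∂x = (559.1 − 558.4) / (-115 − 0) = -0.006087
∂h/∂y = (557.0 − 558.4) / (-215 − 0) = +0.006512
Flow direction (−∇h) has components (+0.006087 E, -0.006512 N).
Azimuth = atan2(E, N) = atan2(+0.006087, -0.006512) = 136.9° ≈ 137°.

137°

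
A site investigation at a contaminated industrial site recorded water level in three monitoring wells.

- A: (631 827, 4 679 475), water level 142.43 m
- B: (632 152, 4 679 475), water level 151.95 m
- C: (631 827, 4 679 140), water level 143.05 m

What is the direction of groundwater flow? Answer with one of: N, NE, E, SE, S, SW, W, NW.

W

∂h/∂x = (151.95 − 142.43) / (632152 − 631827) = +0.02929
∂h/∂y = (143.05 − 142.43) / (4679140 − 4679475) = -0.001851
Flow = −∇h = (-0.02929 east, +0.001851 north), which points west.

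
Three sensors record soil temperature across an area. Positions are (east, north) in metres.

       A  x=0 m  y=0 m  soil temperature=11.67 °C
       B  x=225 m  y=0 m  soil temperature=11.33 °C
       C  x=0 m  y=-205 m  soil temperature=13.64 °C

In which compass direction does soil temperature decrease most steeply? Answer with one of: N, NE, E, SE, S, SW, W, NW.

N

∂T/∂x = (11.33 − 11.67) / (225 − 0) = -0.001511
∂T/∂y = (13.64 − 11.67) / (-205 − 0) = -0.009610
Steepest decrease is along −∇f = (+0.001511 E, +0.009610 N) → north.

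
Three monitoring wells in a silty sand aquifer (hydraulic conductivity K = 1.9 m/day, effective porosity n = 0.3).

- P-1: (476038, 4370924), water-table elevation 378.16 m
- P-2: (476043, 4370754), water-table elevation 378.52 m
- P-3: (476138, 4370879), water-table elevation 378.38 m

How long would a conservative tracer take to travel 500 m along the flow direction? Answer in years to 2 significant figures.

With h = a·x + b·y + c and P-1 as origin, the differences give:
  5·a + (-170)·b = +0.36
  100·a + (-45)·b = +0.22
Eliminate b (×(-45) and ×(-170), subtract): 16775·a = 21.200 → a = ∂h/∂x = +0.001264
Back-substitute: b = ∂h/∂y = -0.002080.
|∇h| = √(0.001264² + -0.002080²) = 0.002434
Seepage velocity v = K·i/n = 1.9 × 0.002434 / 0.3 = 0.01542 m/day.
t = 500 / 0.01542 = 3.243e+04 days = 88.8 years.

89 years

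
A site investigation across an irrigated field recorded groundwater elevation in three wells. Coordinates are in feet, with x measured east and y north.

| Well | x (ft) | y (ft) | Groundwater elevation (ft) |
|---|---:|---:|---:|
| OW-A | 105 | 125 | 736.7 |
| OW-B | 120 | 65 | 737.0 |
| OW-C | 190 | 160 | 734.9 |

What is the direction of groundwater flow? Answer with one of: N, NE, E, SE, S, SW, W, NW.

NE

Three-point gradient (reference OW-A): Δ to OW-B = (15, -60, +0.3), Δ to OW-C = (85, 35, -1.8).
∂h/∂x = -0.01733, ∂h/∂y = -0.009333 (det = 5625).
Flow = −∇h = (+0.01733 east, +0.009333 north), which points northeast.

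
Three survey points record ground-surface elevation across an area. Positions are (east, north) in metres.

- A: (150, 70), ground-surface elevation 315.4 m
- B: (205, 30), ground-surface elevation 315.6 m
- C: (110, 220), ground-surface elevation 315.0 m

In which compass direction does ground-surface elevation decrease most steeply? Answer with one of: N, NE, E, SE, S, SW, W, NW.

Differences from A: to B (Δx, Δy, Δh) = (55, -40, +0.2); to C = (-40, 150, -0.4).
Solve a·Δx + b·Δy = Δz: det = 55·150 − (-40)·(-40) = 6650.
∂z/∂x = [(+0.2)·150 − (-0.4)·(-40)] / 6650 = +0.002105
∂z/∂y = [55·(-0.4) − (-40)·(+0.2)] / 6650 = -0.002105
Steepest decrease is along −∇f = (-0.002105 E, +0.002105 N) → northwest.

NW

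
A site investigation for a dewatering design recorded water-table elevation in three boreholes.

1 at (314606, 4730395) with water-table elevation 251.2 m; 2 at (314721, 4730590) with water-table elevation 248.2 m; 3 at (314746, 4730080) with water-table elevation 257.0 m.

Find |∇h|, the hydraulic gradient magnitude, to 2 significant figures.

Differences from 1: to 2 (Δx, Δy, Δh) = (115, 195, -3.0); to 3 = (140, -315, +5.8).
Determinant of the coordinate differences = 115·(-315) − 140·195 = -63525.
∂h/∂x = [(-3.0)·(-315) − (+5.8)·195] / -63525 = +0.002928
∂h/∂y = [115·(+5.8) − 140·(-3.0)] / -63525 = -0.01711
|∇h| = √(0.002928² + -0.01711²) = 0.01736

0.017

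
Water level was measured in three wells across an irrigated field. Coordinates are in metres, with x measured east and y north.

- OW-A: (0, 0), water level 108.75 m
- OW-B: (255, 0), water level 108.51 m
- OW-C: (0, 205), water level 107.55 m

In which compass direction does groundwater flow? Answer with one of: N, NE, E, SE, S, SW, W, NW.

N

∂h/∂x = (108.51 − 108.75) / (255 − 0) = -0.0009412
∂h/∂y = (107.55 − 108.75) / (205 − 0) = -0.005854
Flow = −∇h = (+0.0009412 east, +0.005854 north), which points north.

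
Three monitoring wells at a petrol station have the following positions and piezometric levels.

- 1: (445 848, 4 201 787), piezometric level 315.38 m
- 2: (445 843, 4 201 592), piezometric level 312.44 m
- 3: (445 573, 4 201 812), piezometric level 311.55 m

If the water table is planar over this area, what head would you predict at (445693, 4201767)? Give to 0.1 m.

312.7 m

With h = a·x + b·y + c and 1 as origin, the differences give:
  (-5)·a + (-195)·b = -2.94
  (-275)·a + 25·b = -3.83
Eliminate b (×25 and ×(-195), subtract): -53750·a = -820.350 → a = ∂h/∂x = +0.01526
Back-substitute: b = ∂h/∂y = +0.01469.
h(445693, 4201767) = 315.38 + (+0.01526)·(-155) + (+0.01469)·(-20) = 315.38 -2.366 -0.294 = 312.721 m.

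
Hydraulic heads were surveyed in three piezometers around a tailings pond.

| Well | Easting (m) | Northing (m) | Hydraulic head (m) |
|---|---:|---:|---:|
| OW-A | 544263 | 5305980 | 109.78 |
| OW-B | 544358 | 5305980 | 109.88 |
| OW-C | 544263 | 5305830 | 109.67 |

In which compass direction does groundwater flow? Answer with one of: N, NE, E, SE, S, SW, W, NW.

SW

∂h/∂x = (109.88 − 109.78) / (544358 − 544263) = +0.001053
∂h/∂y = (109.67 − 109.78) / (5305830 − 5305980) = +0.0007333
Flow = −∇h = (-0.001053 east, -0.0007333 north), which points southwest.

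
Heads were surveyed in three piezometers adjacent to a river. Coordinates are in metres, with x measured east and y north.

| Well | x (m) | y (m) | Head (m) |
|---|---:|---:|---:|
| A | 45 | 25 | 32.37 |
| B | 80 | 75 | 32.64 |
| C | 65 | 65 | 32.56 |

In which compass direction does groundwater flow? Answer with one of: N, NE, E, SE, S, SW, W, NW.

SW

Three-point gradient (reference A): Δ to B = (35, 50, +0.27), Δ to C = (20, 40, +0.19).
∂h/∂x = +0.003250, ∂h/∂y = +0.003125 (det = 400).
Flow = −∇h = (-0.003250 east, -0.003125 north), which points southwest.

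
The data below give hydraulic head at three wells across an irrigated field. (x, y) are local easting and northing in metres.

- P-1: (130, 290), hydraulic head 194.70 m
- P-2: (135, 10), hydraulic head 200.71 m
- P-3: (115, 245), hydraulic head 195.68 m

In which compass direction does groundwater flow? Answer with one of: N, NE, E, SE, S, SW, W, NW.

N

Differences from P-1: to P-2 (Δx, Δy, Δh) = (5, -280, +6.01); to P-3 = (-15, -45, +0.98).
Solve a·Δx + b·Δy = Δh: det = 5·(-45) − (-15)·(-280) = -4425.
∂h/∂x = [(+6.01)·(-45) − (+0.98)·(-280)] / -4425 = -0.0008927
∂h/∂y = [5·(+0.98) − (-15)·(+6.01)] / -4425 = -0.02148
Flow = −∇h = (+0.0008927 east, +0.02148 north), which points north.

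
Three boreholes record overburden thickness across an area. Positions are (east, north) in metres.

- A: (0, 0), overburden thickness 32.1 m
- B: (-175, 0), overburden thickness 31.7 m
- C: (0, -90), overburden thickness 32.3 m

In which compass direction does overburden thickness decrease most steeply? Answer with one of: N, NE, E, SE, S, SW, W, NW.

NW

∂d/∂x = (31.7 − 32.1) / (-175 − 0) = +0.002286
∂d/∂y = (32.3 − 32.1) / (-90 − 0) = -0.002222
Steepest decrease is along −∇f = (-0.002286 E, +0.002222 N) → northwest.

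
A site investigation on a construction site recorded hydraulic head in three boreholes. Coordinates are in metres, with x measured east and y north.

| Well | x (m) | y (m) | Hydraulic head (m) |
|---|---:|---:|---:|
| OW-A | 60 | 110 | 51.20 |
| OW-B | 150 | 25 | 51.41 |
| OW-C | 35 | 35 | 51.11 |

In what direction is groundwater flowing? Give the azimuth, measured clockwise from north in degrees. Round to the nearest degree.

263°

Taking OW-A as reference: OW-B−OW-A = (90, -85, +0.21); OW-C−OW-A = (-25, -75, -0.09).
Solve a·Δx + b·Δy = Δh: det = 90·(-75) − (-25)·(-85) = -8875.
∂h/∂x = [(+0.21)·(-75) − (-0.09)·(-85)] / -8875 = +0.002637
∂h/∂y = [90·(-0.09) − (-25)·(+0.21)] / -8875 = +0.0003211
Flow direction (−∇h) has components (-0.002637 E, -0.0003211 N).
Azimuth = atan2(E, N) = atan2(-0.002637, -0.0003211) = 263.1° ≈ 263°.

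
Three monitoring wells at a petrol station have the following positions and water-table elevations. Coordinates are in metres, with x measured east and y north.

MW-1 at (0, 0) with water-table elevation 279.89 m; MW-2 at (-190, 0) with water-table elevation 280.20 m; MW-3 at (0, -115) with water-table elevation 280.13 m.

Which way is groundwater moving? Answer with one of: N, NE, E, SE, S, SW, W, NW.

∂h/∂x = (280.20 − 279.89) / (-190 − 0) = -0.001632
∂h/∂y = (280.13 − 279.89) / (-115 − 0) = -0.002087
Flow = −∇h = (+0.001632 east, +0.002087 north), which points northeast.

NE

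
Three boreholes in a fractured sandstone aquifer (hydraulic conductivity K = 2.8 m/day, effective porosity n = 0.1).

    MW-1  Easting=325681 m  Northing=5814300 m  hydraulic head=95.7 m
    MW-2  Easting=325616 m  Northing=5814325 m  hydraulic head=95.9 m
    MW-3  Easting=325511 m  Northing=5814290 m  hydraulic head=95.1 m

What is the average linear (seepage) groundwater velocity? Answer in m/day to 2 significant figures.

Differences from MW-1: to MW-2 (Δx, Δy, Δh) = (-65, 25, +0.2); to MW-3 = (-170, -10, -0.6).
Determinant of the coordinate differences = (-65)·(-10) − (-170)·25 = 4900.
∂h/∂x = [(+0.2)·(-10) − (-0.6)·25] / 4900 = +0.002653
∂h/∂y = [(-65)·(-0.6) − (-170)·(+0.2)] / 4900 = +0.01490
|∇h| = √(0.002653² + 0.01490²) = 0.01513
Seepage velocity v = K·i/n = 2.8 × 0.01513 / 0.1 = 0.4236 m/day.

0.42 m/day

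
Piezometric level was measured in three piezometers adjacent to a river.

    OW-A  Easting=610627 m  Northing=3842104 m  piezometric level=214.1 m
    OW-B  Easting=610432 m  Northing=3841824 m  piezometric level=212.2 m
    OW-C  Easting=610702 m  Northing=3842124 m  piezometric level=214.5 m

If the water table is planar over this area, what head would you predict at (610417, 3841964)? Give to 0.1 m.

With h = a·x + b·y + c and OW-A as origin, the differences give:
  (-195)·a + (-280)·b = -1.9
  75·a + 20·b = +0.4
Eliminate b (×20 and ×(-280), subtract): 17100·a = 74.00 → a = ∂h/∂x = +0.004327
Back-substitute: b = ∂h/∂y = +0.003772.
h(610417, 3841964) = 214.1 + (+0.004327)·(-210) + (+0.003772)·(-140) = 214.1 -0.909 -0.528 = 212.663 m.

212.7 m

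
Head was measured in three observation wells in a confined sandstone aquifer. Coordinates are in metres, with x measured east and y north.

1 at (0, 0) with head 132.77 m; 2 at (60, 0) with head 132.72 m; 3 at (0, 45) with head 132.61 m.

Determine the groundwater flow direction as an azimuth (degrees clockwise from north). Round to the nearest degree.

∂h/∂x = (132.72 − 132.77) / (60 − 0) = -0.0008333
∂h/∂y = (132.61 − 132.77) / (45 − 0) = -0.003556
Flow direction (−∇h) has components (+0.0008333 E, +0.003556 N).
Azimuth = atan2(E, N) = atan2(+0.0008333, +0.003556) = 13.2° ≈ 013°.

013°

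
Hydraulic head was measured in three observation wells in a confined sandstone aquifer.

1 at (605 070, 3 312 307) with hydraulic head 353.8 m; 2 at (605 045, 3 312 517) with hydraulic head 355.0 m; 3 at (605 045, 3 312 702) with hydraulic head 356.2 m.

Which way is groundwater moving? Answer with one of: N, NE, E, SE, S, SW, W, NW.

Differences from 1: to 2 (Δx, Δy, Δh) = (-25, 210, +1.2); to 3 = (-25, 395, +2.4).
Determinant of the coordinate differences = (-25)·395 − (-25)·210 = -4625.
∂h/∂x = [(+1.2)·395 − (+2.4)·210] / -4625 = +0.006486
∂h/∂y = [(-25)·(+2.4) − (-25)·(+1.2)] / -4625 = +0.006486
Flow = −∇h = (-0.006486 east, -0.006486 north), which points southwest.

SW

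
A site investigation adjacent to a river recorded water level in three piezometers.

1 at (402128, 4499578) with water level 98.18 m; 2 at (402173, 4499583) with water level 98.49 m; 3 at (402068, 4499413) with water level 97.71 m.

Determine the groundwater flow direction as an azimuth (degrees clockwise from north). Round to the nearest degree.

With h = a·x + b·y + c and 1 as origin, the differences give:
  45·a + 5·b = +0.31
  (-60)·a + (-165)·b = -0.47
Eliminate b (×(-165) and ×5, subtract): -7125·a = -48.800 → a = ∂h/∂x = +0.006849
Back-substitute: b = ∂h/∂y = +0.0003579.
Flow direction (−∇h) has components (-0.006849 E, -0.0003579 N).
Azimuth = atan2(E, N) = atan2(-0.006849, -0.0003579) = 267.0° ≈ 267°.

267°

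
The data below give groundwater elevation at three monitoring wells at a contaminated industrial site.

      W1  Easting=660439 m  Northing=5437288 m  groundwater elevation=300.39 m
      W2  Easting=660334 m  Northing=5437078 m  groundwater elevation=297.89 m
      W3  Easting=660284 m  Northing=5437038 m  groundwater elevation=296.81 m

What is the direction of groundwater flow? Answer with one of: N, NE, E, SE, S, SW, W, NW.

With h = a·x + b·y + c and W1 as origin, the differences give:
  (-105)·a + (-210)·b = -2.50
  (-155)·a + (-250)·b = -3.58
Eliminate b (×(-250) and ×(-210), subtract): -6300·a = -126.800 → a = ∂h/∂x = +0.02013
Back-substitute: b = ∂h/∂y = +0.001841.
Flow = −∇h = (-0.02013 east, -0.001841 north), which points west.

W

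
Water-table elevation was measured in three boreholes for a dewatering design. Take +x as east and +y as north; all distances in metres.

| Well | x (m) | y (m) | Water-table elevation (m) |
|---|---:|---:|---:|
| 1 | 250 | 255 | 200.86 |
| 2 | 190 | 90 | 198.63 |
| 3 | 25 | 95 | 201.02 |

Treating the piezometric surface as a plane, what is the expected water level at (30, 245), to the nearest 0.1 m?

Taking 1 as reference: 2−1 = (-60, -165, -2.23); 3−1 = (-225, -160, +0.16).
Determinant of the coordinate differences = (-60)·(-160) − (-225)·(-165) = -27525.
∂h/∂x = [(-2.23)·(-160) − (+0.16)·(-165)] / -27525 = -0.01392
∂h/∂y = [(-60)·(+0.16) − (-225)·(-2.23)] / -27525 = +0.01858
h(30, 245) = 200.86 + (-0.01392)·(-220) + (+0.01858)·(-10) = 200.86 +3.063 -0.186 = 203.737 m.

203.7 m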